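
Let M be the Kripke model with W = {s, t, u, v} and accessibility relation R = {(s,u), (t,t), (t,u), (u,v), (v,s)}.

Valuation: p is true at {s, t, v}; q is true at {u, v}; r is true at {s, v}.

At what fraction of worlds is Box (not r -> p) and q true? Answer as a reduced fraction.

1/2

s: Box (not r -> p) is F, q is F. ✗
t: Box (not r -> p) is F, q is F. ✗
u: Box (not r -> p) is T, q is T. ✓
v: Box (not r -> p) is T, q is T. ✓
That's 2 of 4 worlds, so 2/4 = 1/2.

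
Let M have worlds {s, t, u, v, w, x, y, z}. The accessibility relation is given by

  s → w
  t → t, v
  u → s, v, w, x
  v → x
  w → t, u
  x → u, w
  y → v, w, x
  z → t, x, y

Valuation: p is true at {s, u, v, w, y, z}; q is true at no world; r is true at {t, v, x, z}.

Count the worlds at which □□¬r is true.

s: successors {w}; □¬r there: w:F. ✗
t: successors {t, v}; □¬r there: t:F, v:F. ✗
u: successors {s, v, w, x}; □¬r there: s:T, v:F, w:F, x:T. ✗
v: successors {x}; □¬r there: x:T. ✓
w: successors {t, u}; □¬r there: t:F, u:F. ✗
x: successors {u, w}; □¬r there: u:F, w:F. ✗
y: successors {v, w, x}; □¬r there: v:F, w:F, x:T. ✗
z: successors {t, x, y}; □¬r there: t:F, x:T, y:F. ✗
Satisfying worlds: {v}.

1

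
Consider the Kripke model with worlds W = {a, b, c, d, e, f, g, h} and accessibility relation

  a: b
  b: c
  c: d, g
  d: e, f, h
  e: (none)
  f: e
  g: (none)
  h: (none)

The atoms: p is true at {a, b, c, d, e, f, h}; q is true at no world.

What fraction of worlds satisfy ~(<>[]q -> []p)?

1/8

a: <>[]q -> []p is T. ✗
b: <>[]q -> []p is T. ✗
c: <>[]q -> []p is F. ✓
d: <>[]q -> []p is T. ✗
e: <>[]q -> []p is T. ✗
f: <>[]q -> []p is T. ✗
g: <>[]q -> []p is T. ✗
h: <>[]q -> []p is T. ✗
That's 1 of 8 worlds, so 1/8.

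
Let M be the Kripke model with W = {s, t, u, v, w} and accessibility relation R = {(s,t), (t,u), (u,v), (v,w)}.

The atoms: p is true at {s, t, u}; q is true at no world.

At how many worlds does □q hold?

1

s: successors {t}; q there: t:F. ✗
t: successors {u}; q there: u:F. ✗
u: successors {v}; q there: v:F. ✗
v: successors {w}; q there: w:F. ✗
w: no successors, so □q holds vacuously. ✓
Satisfying worlds: {w}.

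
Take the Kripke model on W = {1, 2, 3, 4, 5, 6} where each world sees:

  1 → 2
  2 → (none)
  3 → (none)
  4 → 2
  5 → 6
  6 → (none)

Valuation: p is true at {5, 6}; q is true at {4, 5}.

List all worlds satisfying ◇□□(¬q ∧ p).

{1, 4, 5}

1: successors {2}; □□(¬q ∧ p) there: 2:T. ✓
2: no successors, so ◇□□(¬q ∧ p) fails. ✗
3: no successors, so ◇□□(¬q ∧ p) fails. ✗
4: successors {2}; □□(¬q ∧ p) there: 2:T. ✓
5: successors {6}; □□(¬q ∧ p) there: 6:T. ✓
6: no successors, so ◇□□(¬q ∧ p) fails. ✗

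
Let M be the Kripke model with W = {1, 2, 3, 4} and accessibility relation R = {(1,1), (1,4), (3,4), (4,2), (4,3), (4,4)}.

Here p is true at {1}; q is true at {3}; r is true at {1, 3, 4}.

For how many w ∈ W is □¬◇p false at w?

1: successors {1, 4}; ¬◇p there: 1:F, 4:T. ✗
2: no successors, so □¬◇p holds vacuously. ✓
3: successors {4}; ¬◇p there: 4:T. ✓
4: successors {2, 3, 4}; ¬◇p there: 2:T, 3:T, 4:T. ✓
Satisfying worlds: {2, 3, 4}.
So □¬◇p fails at the other 1 world.

1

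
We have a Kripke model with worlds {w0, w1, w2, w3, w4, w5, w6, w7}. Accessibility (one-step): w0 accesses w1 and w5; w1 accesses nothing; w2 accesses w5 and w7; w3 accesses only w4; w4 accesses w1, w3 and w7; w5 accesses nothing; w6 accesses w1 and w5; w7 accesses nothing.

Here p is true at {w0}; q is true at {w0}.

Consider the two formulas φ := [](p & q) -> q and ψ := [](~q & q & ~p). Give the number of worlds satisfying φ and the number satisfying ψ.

For [](p & q) -> q:
w0: [](p & q) is F, q is T. ✓
w1: [](p & q) is T, q is F. ✗
w2: [](p & q) is F, q is F. ✓
w3: [](p & q) is F, q is F. ✓
w4: [](p & q) is F, q is F. ✓
w5: [](p & q) is T, q is F. ✗
w6: [](p & q) is F, q is F. ✓
w7: [](p & q) is T, q is F. ✗
— 5 worlds.
For [](~q & q & ~p):
w0: successors {w1, w5}; ~q & q & ~p there: w1:F, w5:F. ✗
w1: no successors, so [](~q & q & ~p) holds vacuously. ✓
w2: successors {w5, w7}; ~q & q & ~p there: w5:F, w7:F. ✗
w3: successors {w4}; ~q & q & ~p there: w4:F. ✗
w4: successors {w1, w3, w7}; ~q & q & ~p there: w1:F, w3:F, w7:F. ✗
w5: no successors, so [](~q & q & ~p) holds vacuously. ✓
w6: successors {w1, w5}; ~q & q & ~p there: w1:F, w5:F. ✗
w7: no successors, so [](~q & q & ~p) holds vacuously. ✓
— 3 worlds.

5 and 3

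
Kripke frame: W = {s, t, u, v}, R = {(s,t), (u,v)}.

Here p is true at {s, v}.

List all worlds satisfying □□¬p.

{s, t, u, v}

s: successors {t}; □¬p there: t:T. ✓
t: no successors, so □□¬p holds vacuously. ✓
u: successors {v}; □¬p there: v:T. ✓
v: no successors, so □□¬p holds vacuously. ✓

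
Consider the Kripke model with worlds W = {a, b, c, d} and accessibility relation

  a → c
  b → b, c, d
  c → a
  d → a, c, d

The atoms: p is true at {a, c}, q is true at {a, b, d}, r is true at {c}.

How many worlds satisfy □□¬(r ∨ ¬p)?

1

a: successors {c}; □¬(r ∨ ¬p) there: c:T. ✓
b: successors {b, c, d}; □¬(r ∨ ¬p) there: b:F, c:T, d:F. ✗
c: successors {a}; □¬(r ∨ ¬p) there: a:F. ✗
d: successors {a, c, d}; □¬(r ∨ ¬p) there: a:F, c:T, d:F. ✗
Satisfying worlds: {a}.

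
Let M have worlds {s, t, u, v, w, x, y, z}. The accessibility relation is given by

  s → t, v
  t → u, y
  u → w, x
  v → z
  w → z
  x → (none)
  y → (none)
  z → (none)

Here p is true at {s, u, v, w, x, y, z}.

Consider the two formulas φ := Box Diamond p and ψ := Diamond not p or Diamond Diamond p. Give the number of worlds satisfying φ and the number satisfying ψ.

4 and 3

For Box Diamond p:
s: successors {t, v}; Diamond p there: t:T, v:T. ✓
t: successors {u, y}; Diamond p there: u:T, y:F. ✗
u: successors {w, x}; Diamond p there: w:T, x:F. ✗
v: successors {z}; Diamond p there: z:F. ✗
w: successors {z}; Diamond p there: z:F. ✗
x: no successors, so Box Diamond p holds vacuously. ✓
y: no successors, so Box Diamond p holds vacuously. ✓
z: no successors, so Box Diamond p holds vacuously. ✓
— 4 worlds.
For Diamond not p or Diamond Diamond p:
s: Diamond not p is T, Diamond Diamond p is T. ✓
t: Diamond not p is F, Diamond Diamond p is T. ✓
u: Diamond not p is F, Diamond Diamond p is T. ✓
v: Diamond not p is F, Diamond Diamond p is F. ✗
w: Diamond not p is F, Diamond Diamond p is F. ✗
x: Diamond not p is F, Diamond Diamond p is F. ✗
y: Diamond not p is F, Diamond Diamond p is F. ✗
z: Diamond not p is F, Diamond Diamond p is F. ✗
— 3 worlds.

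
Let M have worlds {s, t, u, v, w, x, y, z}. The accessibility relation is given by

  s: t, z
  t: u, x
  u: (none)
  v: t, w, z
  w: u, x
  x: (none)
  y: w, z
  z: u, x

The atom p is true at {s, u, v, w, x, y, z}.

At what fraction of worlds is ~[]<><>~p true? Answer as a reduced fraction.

3/4

s: []<><>~p is F. ✓
t: []<><>~p is F. ✓
u: []<><>~p is T. ✗
v: []<><>~p is F. ✓
w: []<><>~p is F. ✓
x: []<><>~p is T. ✗
y: []<><>~p is F. ✓
z: []<><>~p is F. ✓
That's 6 of 8 worlds, so 6/8 = 3/4.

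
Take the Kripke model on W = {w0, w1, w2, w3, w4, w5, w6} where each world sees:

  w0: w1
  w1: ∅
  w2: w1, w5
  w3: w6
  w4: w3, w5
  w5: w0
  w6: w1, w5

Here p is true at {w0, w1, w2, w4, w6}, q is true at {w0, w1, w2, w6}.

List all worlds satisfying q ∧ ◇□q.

w0: q is T, ◇□q is T. ✓
w1: q is T, ◇□q is F. ✗
w2: q is T, ◇□q is T. ✓
w3: q is F, ◇□q is F. ✗
w4: q is F, ◇□q is T. ✗
w5: q is F, ◇□q is T. ✗
w6: q is T, ◇□q is T. ✓

{w0, w2, w6}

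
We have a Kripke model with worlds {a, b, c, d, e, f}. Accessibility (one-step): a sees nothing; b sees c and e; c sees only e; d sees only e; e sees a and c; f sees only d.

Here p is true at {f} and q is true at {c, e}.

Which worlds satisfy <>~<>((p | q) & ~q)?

a: no successors, so <>~<>((p | q) & ~q) fails. ✗
b: successors {c, e}; ~<>((p | q) & ~q) there: c:T, e:T. ✓
c: successors {e}; ~<>((p | q) & ~q) there: e:T. ✓
d: successors {e}; ~<>((p | q) & ~q) there: e:T. ✓
e: successors {a, c}; ~<>((p | q) & ~q) there: a:T, c:T. ✓
f: successors {d}; ~<>((p | q) & ~q) there: d:T. ✓

{b, c, d, e, f}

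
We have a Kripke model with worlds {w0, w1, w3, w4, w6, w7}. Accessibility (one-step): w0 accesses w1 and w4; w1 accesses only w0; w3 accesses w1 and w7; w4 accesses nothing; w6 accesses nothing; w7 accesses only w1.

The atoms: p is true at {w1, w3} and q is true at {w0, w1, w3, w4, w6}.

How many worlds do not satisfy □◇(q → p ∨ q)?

1

w0: successors {w1, w4}; ◇(q → p ∨ q) there: w1:T, w4:F. ✗
w1: successors {w0}; ◇(q → p ∨ q) there: w0:T. ✓
w3: successors {w1, w7}; ◇(q → p ∨ q) there: w1:T, w7:T. ✓
w4: no successors, so □◇(q → p ∨ q) holds vacuously. ✓
w6: no successors, so □◇(q → p ∨ q) holds vacuously. ✓
w7: successors {w1}; ◇(q → p ∨ q) there: w1:T. ✓
Satisfying worlds: {w1, w3, w4, w6, w7}.
So □◇(q → p ∨ q) fails at the other 1 world.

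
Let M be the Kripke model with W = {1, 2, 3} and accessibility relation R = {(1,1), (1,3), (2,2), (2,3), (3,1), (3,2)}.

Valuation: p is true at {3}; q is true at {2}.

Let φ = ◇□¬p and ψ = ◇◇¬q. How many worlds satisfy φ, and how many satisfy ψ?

For ◇□¬p:
1: successors {1, 3}; □¬p there: 1:F, 3:T. ✓
2: successors {2, 3}; □¬p there: 2:F, 3:T. ✓
3: successors {1, 2}; □¬p there: 1:F, 2:F. ✗
— 2 worlds.
For ◇◇¬q:
1: successors {1, 3}; ◇¬q there: 1:T, 3:T. ✓
2: successors {2, 3}; ◇¬q there: 2:T, 3:T. ✓
3: successors {1, 2}; ◇¬q there: 1:T, 2:T. ✓
— 3 worlds.

2 and 3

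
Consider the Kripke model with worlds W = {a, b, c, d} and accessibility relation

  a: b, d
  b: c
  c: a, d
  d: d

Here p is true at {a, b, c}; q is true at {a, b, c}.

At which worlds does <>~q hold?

{a, c, d}

a: successors {b, d}; ~q there: b:F, d:T. ✓
b: successors {c}; ~q there: c:F. ✗
c: successors {a, d}; ~q there: a:F, d:T. ✓
d: successors {d}; ~q there: d:T. ✓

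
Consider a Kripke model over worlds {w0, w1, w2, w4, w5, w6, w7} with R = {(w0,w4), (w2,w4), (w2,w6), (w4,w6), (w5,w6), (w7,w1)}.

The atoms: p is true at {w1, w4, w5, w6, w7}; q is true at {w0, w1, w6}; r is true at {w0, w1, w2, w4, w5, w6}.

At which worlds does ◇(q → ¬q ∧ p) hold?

{w0, w2}

w0: successors {w4}; q → ¬q ∧ p there: w4:T. ✓
w1: no successors, so ◇(q → ¬q ∧ p) fails. ✗
w2: successors {w4, w6}; q → ¬q ∧ p there: w4:T, w6:F. ✓
w4: successors {w6}; q → ¬q ∧ p there: w6:F. ✗
w5: successors {w6}; q → ¬q ∧ p there: w6:F. ✗
w6: no successors, so ◇(q → ¬q ∧ p) fails. ✗
w7: successors {w1}; q → ¬q ∧ p there: w1:F. ✗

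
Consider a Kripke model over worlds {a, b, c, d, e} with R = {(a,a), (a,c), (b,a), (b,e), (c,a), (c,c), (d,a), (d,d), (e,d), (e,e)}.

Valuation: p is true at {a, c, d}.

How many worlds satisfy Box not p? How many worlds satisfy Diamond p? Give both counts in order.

For Box not p:
a: successors {a, c}; not p there: a:F, c:F. ✗
b: successors {a, e}; not p there: a:F, e:T. ✗
c: successors {a, c}; not p there: a:F, c:F. ✗
d: successors {a, d}; not p there: a:F, d:F. ✗
e: successors {d, e}; not p there: d:F, e:T. ✗
— 0 worlds.
For Diamond p:
a: successors {a, c}; p there: a:T, c:T. ✓
b: successors {a, e}; p there: a:T, e:F. ✓
c: successors {a, c}; p there: a:T, c:T. ✓
d: successors {a, d}; p there: a:T, d:T. ✓
e: successors {d, e}; p there: d:T, e:F. ✓
— 5 worlds.

0 and 5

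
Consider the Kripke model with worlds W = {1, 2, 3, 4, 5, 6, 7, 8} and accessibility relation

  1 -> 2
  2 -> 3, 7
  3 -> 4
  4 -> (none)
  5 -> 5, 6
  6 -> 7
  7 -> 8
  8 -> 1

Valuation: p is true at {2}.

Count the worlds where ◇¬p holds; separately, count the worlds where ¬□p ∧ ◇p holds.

6 and 0

For ◇¬p:
1: successors {2}; ¬p there: 2:F. ✗
2: successors {3, 7}; ¬p there: 3:T, 7:T. ✓
3: successors {4}; ¬p there: 4:T. ✓
4: no successors, so ◇¬p fails. ✗
5: successors {5, 6}; ¬p there: 5:T, 6:T. ✓
6: successors {7}; ¬p there: 7:T. ✓
7: successors {8}; ¬p there: 8:T. ✓
8: successors {1}; ¬p there: 1:T. ✓
— 6 worlds.
For ¬□p ∧ ◇p:
1: ¬□p is F, ◇p is T. ✗
2: ¬□p is T, ◇p is F. ✗
3: ¬□p is T, ◇p is F. ✗
4: ¬□p is F, ◇p is F. ✗
5: ¬□p is T, ◇p is F. ✗
6: ¬□p is T, ◇p is F. ✗
7: ¬□p is T, ◇p is F. ✗
8: ¬□p is T, ◇p is F. ✗
— 0 worlds.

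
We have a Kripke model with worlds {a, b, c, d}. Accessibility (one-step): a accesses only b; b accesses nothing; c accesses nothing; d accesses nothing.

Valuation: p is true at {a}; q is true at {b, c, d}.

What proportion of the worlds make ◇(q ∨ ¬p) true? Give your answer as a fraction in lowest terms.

a: successors {b}; q ∨ ¬p there: b:T. ✓
b: no successors, so ◇(q ∨ ¬p) fails. ✗
c: no successors, so ◇(q ∨ ¬p) fails. ✗
d: no successors, so ◇(q ∨ ¬p) fails. ✗
That's 1 of 4 worlds, so 1/4.

1/4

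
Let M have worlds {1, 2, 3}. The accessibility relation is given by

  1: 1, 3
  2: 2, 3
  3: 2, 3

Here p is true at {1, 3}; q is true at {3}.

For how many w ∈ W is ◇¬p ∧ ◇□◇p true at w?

2

1: ◇¬p is F, ◇□◇p is T. ✗
2: ◇¬p is T, ◇□◇p is T. ✓
3: ◇¬p is T, ◇□◇p is T. ✓
Satisfying worlds: {2, 3}.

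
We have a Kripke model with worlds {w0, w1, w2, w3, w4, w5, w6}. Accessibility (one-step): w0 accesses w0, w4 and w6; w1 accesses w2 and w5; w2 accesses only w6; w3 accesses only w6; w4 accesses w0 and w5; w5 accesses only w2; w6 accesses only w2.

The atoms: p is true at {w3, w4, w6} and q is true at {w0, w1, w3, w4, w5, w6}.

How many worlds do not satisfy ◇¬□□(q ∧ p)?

w0: successors {w0, w4, w6}; ¬□□(q ∧ p) there: w0:T, w4:T, w6:F. ✓
w1: successors {w2, w5}; ¬□□(q ∧ p) there: w2:T, w5:F. ✓
w2: successors {w6}; ¬□□(q ∧ p) there: w6:F. ✗
w3: successors {w6}; ¬□□(q ∧ p) there: w6:F. ✗
w4: successors {w0, w5}; ¬□□(q ∧ p) there: w0:T, w5:F. ✓
w5: successors {w2}; ¬□□(q ∧ p) there: w2:T. ✓
w6: successors {w2}; ¬□□(q ∧ p) there: w2:T. ✓
Satisfying worlds: {w0, w1, w4, w5, w6}.
So ◇¬□□(q ∧ p) fails at the other 2 worlds.

2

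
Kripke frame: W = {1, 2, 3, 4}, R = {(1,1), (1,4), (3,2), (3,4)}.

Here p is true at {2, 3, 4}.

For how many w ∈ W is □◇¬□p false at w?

1: successors {1, 4}; ◇¬□p there: 1:T, 4:F. ✗
2: no successors, so □◇¬□p holds vacuously. ✓
3: successors {2, 4}; ◇¬□p there: 2:F, 4:F. ✗
4: no successors, so □◇¬□p holds vacuously. ✓
Satisfying worlds: {2, 4}.
So □◇¬□p fails at the other 2 worlds.

2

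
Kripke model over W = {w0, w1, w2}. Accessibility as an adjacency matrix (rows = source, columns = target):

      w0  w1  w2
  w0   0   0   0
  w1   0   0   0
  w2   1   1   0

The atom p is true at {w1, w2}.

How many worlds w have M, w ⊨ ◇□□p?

w0: no successors, so ◇□□p fails. ✗
w1: no successors, so ◇□□p fails. ✗
w2: successors {w0, w1}; □□p there: w0:T, w1:T. ✓
Satisfying worlds: {w2}.

1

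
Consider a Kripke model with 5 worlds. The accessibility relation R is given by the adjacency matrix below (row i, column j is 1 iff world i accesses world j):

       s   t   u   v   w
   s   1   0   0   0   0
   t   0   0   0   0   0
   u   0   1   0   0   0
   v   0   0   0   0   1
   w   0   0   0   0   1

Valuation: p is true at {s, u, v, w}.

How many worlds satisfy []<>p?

s: successors {s}; <>p there: s:T. ✓
t: no successors, so []<>p holds vacuously. ✓
u: successors {t}; <>p there: t:F. ✗
v: successors {w}; <>p there: w:T. ✓
w: successors {w}; <>p there: w:T. ✓
Satisfying worlds: {s, t, v, w}.

4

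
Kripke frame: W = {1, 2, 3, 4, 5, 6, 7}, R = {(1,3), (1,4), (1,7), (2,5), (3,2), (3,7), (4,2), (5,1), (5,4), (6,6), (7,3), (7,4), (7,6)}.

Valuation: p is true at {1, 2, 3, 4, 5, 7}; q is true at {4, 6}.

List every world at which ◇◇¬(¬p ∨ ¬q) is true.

1: successors {3, 4, 7}; ◇¬(¬p ∨ ¬q) there: 3:F, 4:F, 7:T. ✓
2: successors {5}; ◇¬(¬p ∨ ¬q) there: 5:T. ✓
3: successors {2, 7}; ◇¬(¬p ∨ ¬q) there: 2:F, 7:T. ✓
4: successors {2}; ◇¬(¬p ∨ ¬q) there: 2:F. ✗
5: successors {1, 4}; ◇¬(¬p ∨ ¬q) there: 1:T, 4:F. ✓
6: successors {6}; ◇¬(¬p ∨ ¬q) there: 6:F. ✗
7: successors {3, 4, 6}; ◇¬(¬p ∨ ¬q) there: 3:F, 4:F, 6:F. ✗

{1, 2, 3, 5}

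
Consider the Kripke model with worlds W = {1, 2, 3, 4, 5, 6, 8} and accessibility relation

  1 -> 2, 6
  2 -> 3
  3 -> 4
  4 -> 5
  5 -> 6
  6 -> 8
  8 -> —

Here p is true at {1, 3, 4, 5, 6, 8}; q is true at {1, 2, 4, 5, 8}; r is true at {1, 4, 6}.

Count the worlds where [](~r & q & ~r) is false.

4

1: successors {2, 6}; ~r & q & ~r there: 2:T, 6:F. ✗
2: successors {3}; ~r & q & ~r there: 3:F. ✗
3: successors {4}; ~r & q & ~r there: 4:F. ✗
4: successors {5}; ~r & q & ~r there: 5:T. ✓
5: successors {6}; ~r & q & ~r there: 6:F. ✗
6: successors {8}; ~r & q & ~r there: 8:T. ✓
8: no successors, so [](~r & q & ~r) holds vacuously. ✓
Satisfying worlds: {4, 6, 8}.
So [](~r & q & ~r) fails at the other 4 worlds.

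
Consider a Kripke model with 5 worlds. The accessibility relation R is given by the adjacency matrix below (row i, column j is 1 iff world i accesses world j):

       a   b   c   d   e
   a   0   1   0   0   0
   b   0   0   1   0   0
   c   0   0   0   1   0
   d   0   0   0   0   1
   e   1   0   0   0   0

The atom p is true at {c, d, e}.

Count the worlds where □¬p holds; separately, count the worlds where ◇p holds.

For □¬p:
a: successors {b}; ¬p there: b:T. ✓
b: successors {c}; ¬p there: c:F. ✗
c: successors {d}; ¬p there: d:F. ✗
d: successors {e}; ¬p there: e:F. ✗
e: successors {a}; ¬p there: a:T. ✓
— 2 worlds.
For ◇p:
a: successors {b}; p there: b:F. ✗
b: successors {c}; p there: c:T. ✓
c: successors {d}; p there: d:T. ✓
d: successors {e}; p there: e:T. ✓
e: successors {a}; p there: a:F. ✗
— 3 worlds.

2 and 3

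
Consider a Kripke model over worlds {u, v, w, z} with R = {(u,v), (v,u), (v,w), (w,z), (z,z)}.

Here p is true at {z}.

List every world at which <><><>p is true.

u: successors {v}; <><>p there: v:T. ✓
v: successors {u, w}; <><>p there: u:F, w:T. ✓
w: successors {z}; <><>p there: z:T. ✓
z: successors {z}; <><>p there: z:T. ✓

{u, v, w, z}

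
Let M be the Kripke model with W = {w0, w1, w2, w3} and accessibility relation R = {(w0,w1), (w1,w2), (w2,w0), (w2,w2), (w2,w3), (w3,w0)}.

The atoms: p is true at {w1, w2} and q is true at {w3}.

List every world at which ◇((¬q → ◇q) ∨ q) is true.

w0: successors {w1}; (¬q → ◇q) ∨ q there: w1:F. ✗
w1: successors {w2}; (¬q → ◇q) ∨ q there: w2:T. ✓
w2: successors {w0, w2, w3}; (¬q → ◇q) ∨ q there: w0:F, w2:T, w3:T. ✓
w3: successors {w0}; (¬q → ◇q) ∨ q there: w0:F. ✗

{w1, w2}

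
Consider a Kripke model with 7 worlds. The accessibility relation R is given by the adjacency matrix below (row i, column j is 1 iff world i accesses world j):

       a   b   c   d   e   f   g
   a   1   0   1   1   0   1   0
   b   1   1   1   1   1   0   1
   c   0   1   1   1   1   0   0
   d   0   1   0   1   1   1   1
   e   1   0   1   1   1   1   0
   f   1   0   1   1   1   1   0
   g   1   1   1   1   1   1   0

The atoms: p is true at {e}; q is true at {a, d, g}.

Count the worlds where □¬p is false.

6

a: successors {a, c, d, f}; ¬p there: a:T, c:T, d:T, f:T. ✓
b: successors {a, b, c, d, e, g}; ¬p there: a:T, b:T, c:T, d:T, e:F, g:T. ✗
c: successors {b, c, d, e}; ¬p there: b:T, c:T, d:T, e:F. ✗
d: successors {b, d, e, f, g}; ¬p there: b:T, d:T, e:F, f:T, g:T. ✗
e: successors {a, c, d, e, f}; ¬p there: a:T, c:T, d:T, e:F, f:T. ✗
f: successors {a, c, d, e, f}; ¬p there: a:T, c:T, d:T, e:F, f:T. ✗
g: successors {a, b, c, d, e, f}; ¬p there: a:T, b:T, c:T, d:T, e:F, f:T. ✗
Satisfying worlds: {a}.
So □¬p fails at the other 6 worlds.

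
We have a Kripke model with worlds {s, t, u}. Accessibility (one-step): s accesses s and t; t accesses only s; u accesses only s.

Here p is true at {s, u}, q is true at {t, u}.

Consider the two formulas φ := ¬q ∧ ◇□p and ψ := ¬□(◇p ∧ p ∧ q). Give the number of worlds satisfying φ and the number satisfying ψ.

1 and 3

For ¬q ∧ ◇□p:
s: ¬q is T, ◇□p is T. ✓
t: ¬q is F, ◇□p is F. ✗
u: ¬q is F, ◇□p is F. ✗
— 1 world.
For ¬□(◇p ∧ p ∧ q):
s: □(◇p ∧ p ∧ q) is F. ✓
t: □(◇p ∧ p ∧ q) is F. ✓
u: □(◇p ∧ p ∧ q) is F. ✓
— 3 worlds.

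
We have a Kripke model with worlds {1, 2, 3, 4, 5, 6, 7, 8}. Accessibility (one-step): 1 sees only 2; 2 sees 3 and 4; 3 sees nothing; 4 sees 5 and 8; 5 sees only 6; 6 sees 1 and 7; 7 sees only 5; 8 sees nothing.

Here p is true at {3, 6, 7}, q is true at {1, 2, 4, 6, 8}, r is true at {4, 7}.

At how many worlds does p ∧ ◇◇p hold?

1: p is F, ◇◇p is T. ✗
2: p is F, ◇◇p is F. ✗
3: p is T, ◇◇p is F. ✗
4: p is F, ◇◇p is T. ✗
5: p is F, ◇◇p is T. ✗
6: p is T, ◇◇p is F. ✗
7: p is T, ◇◇p is T. ✓
8: p is F, ◇◇p is F. ✗
Satisfying worlds: {7}.

1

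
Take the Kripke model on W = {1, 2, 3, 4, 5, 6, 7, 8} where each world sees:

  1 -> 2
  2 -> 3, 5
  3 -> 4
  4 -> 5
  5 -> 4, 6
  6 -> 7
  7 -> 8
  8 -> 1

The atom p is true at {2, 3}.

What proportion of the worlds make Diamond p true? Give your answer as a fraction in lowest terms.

1/4

1: successors {2}; p there: 2:T. ✓
2: successors {3, 5}; p there: 3:T, 5:F. ✓
3: successors {4}; p there: 4:F. ✗
4: successors {5}; p there: 5:F. ✗
5: successors {4, 6}; p there: 4:F, 6:F. ✗
6: successors {7}; p there: 7:F. ✗
7: successors {8}; p there: 8:F. ✗
8: successors {1}; p there: 1:F. ✗
That's 2 of 8 worlds, so 2/8 = 1/4.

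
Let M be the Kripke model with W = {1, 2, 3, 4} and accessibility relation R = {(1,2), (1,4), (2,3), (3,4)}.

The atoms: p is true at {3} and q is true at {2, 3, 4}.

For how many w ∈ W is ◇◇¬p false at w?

1: successors {2, 4}; ◇¬p there: 2:F, 4:F. ✗
2: successors {3}; ◇¬p there: 3:T. ✓
3: successors {4}; ◇¬p there: 4:F. ✗
4: no successors, so ◇◇¬p fails. ✗
Satisfying worlds: {2}.
So ◇◇¬p fails at the other 3 worlds.

3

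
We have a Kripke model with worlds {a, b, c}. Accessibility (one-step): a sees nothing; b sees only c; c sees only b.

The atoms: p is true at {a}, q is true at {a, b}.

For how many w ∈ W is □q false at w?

1

a: no successors, so □q holds vacuously. ✓
b: successors {c}; q there: c:F. ✗
c: successors {b}; q there: b:T. ✓
Satisfying worlds: {a, c}.
So □q fails at the other 1 world.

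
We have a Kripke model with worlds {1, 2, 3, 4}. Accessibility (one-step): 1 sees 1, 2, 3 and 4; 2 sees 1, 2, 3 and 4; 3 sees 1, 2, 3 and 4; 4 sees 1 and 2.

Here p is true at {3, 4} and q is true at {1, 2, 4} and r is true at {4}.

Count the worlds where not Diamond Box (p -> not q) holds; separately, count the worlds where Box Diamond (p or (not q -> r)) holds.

1 and 4

For not Diamond Box (p -> not q):
1: Diamond Box (p -> not q) is T. ✗
2: Diamond Box (p -> not q) is T. ✗
3: Diamond Box (p -> not q) is T. ✗
4: Diamond Box (p -> not q) is F. ✓
— 1 world.
For Box Diamond (p or (not q -> r)):
1: successors {1, 2, 3, 4}; Diamond (p or (not q -> r)) there: 1:T, 2:T, 3:T, 4:T. ✓
2: successors {1, 2, 3, 4}; Diamond (p or (not q -> r)) there: 1:T, 2:T, 3:T, 4:T. ✓
3: successors {1, 2, 3, 4}; Diamond (p or (not q -> r)) there: 1:T, 2:T, 3:T, 4:T. ✓
4: successors {1, 2}; Diamond (p or (not q -> r)) there: 1:T, 2:T. ✓
— 4 worlds.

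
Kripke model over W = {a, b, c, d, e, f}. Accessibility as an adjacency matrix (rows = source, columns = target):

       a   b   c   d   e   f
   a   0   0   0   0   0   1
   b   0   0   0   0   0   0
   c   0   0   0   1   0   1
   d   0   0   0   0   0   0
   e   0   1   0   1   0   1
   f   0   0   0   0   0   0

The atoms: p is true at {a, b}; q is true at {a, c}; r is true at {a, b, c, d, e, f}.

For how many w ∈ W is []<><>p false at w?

a: successors {f}; <><>p there: f:F. ✗
b: no successors, so []<><>p holds vacuously. ✓
c: successors {d, f}; <><>p there: d:F, f:F. ✗
d: no successors, so []<><>p holds vacuously. ✓
e: successors {b, d, f}; <><>p there: b:F, d:F, f:F. ✗
f: no successors, so []<><>p holds vacuously. ✓
Satisfying worlds: {b, d, f}.
So []<><>p fails at the other 3 worlds.

3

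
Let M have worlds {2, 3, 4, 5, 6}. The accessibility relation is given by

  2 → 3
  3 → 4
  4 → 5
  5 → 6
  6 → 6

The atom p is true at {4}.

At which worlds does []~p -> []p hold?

2: []~p is T, []p is F. ✗
3: []~p is F, []p is T. ✓
4: []~p is T, []p is F. ✗
5: []~p is T, []p is F. ✗
6: []~p is T, []p is F. ✗

{3}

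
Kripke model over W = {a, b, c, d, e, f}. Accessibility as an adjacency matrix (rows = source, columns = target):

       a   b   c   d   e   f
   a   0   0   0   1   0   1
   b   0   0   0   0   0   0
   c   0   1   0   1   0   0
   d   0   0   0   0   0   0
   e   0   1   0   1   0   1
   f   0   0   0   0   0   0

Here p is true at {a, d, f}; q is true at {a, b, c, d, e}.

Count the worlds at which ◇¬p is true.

2

a: successors {d, f}; ¬p there: d:F, f:F. ✗
b: no successors, so ◇¬p fails. ✗
c: successors {b, d}; ¬p there: b:T, d:F. ✓
d: no successors, so ◇¬p fails. ✗
e: successors {b, d, f}; ¬p there: b:T, d:F, f:F. ✓
f: no successors, so ◇¬p fails. ✗
Satisfying worlds: {c, e}.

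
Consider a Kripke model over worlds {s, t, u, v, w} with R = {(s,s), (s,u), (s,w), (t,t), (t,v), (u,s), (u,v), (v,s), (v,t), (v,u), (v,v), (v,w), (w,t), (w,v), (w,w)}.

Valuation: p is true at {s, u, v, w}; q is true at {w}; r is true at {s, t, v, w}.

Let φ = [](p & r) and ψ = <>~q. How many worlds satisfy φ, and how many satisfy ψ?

1 and 5

For [](p & r):
s: successors {s, u, w}; p & r there: s:T, u:F, w:T. ✗
t: successors {t, v}; p & r there: t:F, v:T. ✗
u: successors {s, v}; p & r there: s:T, v:T. ✓
v: successors {s, t, u, v, w}; p & r there: s:T, t:F, u:F, v:T, w:T. ✗
w: successors {t, v, w}; p & r there: t:F, v:T, w:T. ✗
— 1 world.
For <>~q:
s: successors {s, u, w}; ~q there: s:T, u:T, w:F. ✓
t: successors {t, v}; ~q there: t:T, v:T. ✓
u: successors {s, v}; ~q there: s:T, v:T. ✓
v: successors {s, t, u, v, w}; ~q there: s:T, t:T, u:T, v:T, w:F. ✓
w: successors {t, v, w}; ~q there: t:T, v:T, w:F. ✓
— 5 worlds.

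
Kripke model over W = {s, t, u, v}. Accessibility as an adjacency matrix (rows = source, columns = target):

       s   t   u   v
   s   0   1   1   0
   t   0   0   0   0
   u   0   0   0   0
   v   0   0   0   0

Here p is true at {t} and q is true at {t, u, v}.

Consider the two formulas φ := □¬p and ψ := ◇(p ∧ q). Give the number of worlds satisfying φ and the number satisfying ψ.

3 and 1

For □¬p:
s: successors {t, u}; ¬p there: t:F, u:T. ✗
t: no successors, so □¬p holds vacuously. ✓
u: no successors, so □¬p holds vacuously. ✓
v: no successors, so □¬p holds vacuously. ✓
— 3 worlds.
For ◇(p ∧ q):
s: successors {t, u}; p ∧ q there: t:T, u:F. ✓
t: no successors, so ◇(p ∧ q) fails. ✗
u: no successors, so ◇(p ∧ q) fails. ✗
v: no successors, so ◇(p ∧ q) fails. ✗
— 1 world.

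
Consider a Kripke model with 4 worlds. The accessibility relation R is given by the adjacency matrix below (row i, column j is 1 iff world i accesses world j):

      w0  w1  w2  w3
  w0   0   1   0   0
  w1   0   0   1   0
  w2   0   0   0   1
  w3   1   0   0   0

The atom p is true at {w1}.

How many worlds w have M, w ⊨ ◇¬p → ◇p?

1

w0: ◇¬p is F, ◇p is T. ✓
w1: ◇¬p is T, ◇p is F. ✗
w2: ◇¬p is T, ◇p is F. ✗
w3: ◇¬p is T, ◇p is F. ✗
Satisfying worlds: {w0}.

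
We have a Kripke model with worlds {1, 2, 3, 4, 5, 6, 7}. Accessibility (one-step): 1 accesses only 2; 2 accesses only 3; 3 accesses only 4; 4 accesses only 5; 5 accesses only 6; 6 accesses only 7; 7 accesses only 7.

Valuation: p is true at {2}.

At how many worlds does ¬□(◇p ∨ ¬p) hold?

1

1: □(◇p ∨ ¬p) is F. ✓
2: □(◇p ∨ ¬p) is T. ✗
3: □(◇p ∨ ¬p) is T. ✗
4: □(◇p ∨ ¬p) is T. ✗
5: □(◇p ∨ ¬p) is T. ✗
6: □(◇p ∨ ¬p) is T. ✗
7: □(◇p ∨ ¬p) is T. ✗
Satisfying worlds: {1}.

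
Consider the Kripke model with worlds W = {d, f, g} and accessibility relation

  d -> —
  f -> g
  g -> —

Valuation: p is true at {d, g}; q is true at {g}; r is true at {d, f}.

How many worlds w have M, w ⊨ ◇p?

d: no successors, so ◇p fails. ✗
f: successors {g}; p there: g:T. ✓
g: no successors, so ◇p fails. ✗
Satisfying worlds: {f}.

1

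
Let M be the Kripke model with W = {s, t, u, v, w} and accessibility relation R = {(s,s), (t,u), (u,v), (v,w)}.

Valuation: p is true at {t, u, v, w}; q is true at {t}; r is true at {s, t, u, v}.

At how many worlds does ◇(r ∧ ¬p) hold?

s: successors {s}; r ∧ ¬p there: s:T. ✓
t: successors {u}; r ∧ ¬p there: u:F. ✗
u: successors {v}; r ∧ ¬p there: v:F. ✗
v: successors {w}; r ∧ ¬p there: w:F. ✗
w: no successors, so ◇(r ∧ ¬p) fails. ✗
Satisfying worlds: {s}.

1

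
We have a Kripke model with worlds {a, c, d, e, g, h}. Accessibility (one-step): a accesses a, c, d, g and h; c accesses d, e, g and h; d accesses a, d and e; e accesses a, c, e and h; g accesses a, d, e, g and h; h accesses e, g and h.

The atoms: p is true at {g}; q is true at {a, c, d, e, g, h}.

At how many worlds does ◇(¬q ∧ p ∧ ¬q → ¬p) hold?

a: successors {a, c, d, g, h}; ¬q ∧ p ∧ ¬q → ¬p there: a:T, c:T, d:T, g:T, h:T. ✓
c: successors {d, e, g, h}; ¬q ∧ p ∧ ¬q → ¬p there: d:T, e:T, g:T, h:T. ✓
d: successors {a, d, e}; ¬q ∧ p ∧ ¬q → ¬p there: a:T, d:T, e:T. ✓
e: successors {a, c, e, h}; ¬q ∧ p ∧ ¬q → ¬p there: a:T, c:T, e:T, h:T. ✓
g: successors {a, d, e, g, h}; ¬q ∧ p ∧ ¬q → ¬p there: a:T, d:T, e:T, g:T, h:T. ✓
h: successors {e, g, h}; ¬q ∧ p ∧ ¬q → ¬p there: e:T, g:T, h:T. ✓
Satisfying worlds: {a, c, d, e, g, h}.

6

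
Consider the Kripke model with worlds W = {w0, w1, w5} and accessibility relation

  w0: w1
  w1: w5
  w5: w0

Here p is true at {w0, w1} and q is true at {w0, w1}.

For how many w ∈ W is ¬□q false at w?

w0: □q is T. ✗
w1: □q is F. ✓
w5: □q is T. ✗
Satisfying worlds: {w1}.
So ¬□q fails at the other 2 worlds.

2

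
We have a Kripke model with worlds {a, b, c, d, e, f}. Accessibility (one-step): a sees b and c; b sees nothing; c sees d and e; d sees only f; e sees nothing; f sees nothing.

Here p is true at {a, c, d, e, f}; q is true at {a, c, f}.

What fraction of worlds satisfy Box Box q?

a: successors {b, c}; Box q there: b:T, c:F. ✗
b: no successors, so Box Box q holds vacuously. ✓
c: successors {d, e}; Box q there: d:T, e:T. ✓
d: successors {f}; Box q there: f:T. ✓
e: no successors, so Box Box q holds vacuously. ✓
f: no successors, so Box Box q holds vacuously. ✓
That's 5 of 6 worlds, so 5/6.

5/6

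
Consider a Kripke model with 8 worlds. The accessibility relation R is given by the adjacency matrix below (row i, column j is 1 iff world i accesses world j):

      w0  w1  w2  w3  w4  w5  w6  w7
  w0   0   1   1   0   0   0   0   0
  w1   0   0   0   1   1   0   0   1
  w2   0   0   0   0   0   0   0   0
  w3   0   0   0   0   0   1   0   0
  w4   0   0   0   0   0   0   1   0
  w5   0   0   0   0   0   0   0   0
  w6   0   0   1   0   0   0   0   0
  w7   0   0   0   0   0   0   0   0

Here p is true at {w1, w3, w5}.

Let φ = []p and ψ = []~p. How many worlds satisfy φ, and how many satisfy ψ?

4 and 5

For []p:
w0: successors {w1, w2}; p there: w1:T, w2:F. ✗
w1: successors {w3, w4, w7}; p there: w3:T, w4:F, w7:F. ✗
w2: no successors, so []p holds vacuously. ✓
w3: successors {w5}; p there: w5:T. ✓
w4: successors {w6}; p there: w6:F. ✗
w5: no successors, so []p holds vacuously. ✓
w6: successors {w2}; p there: w2:F. ✗
w7: no successors, so []p holds vacuously. ✓
— 4 worlds.
For []~p:
w0: successors {w1, w2}; ~p there: w1:F, w2:T. ✗
w1: successors {w3, w4, w7}; ~p there: w3:F, w4:T, w7:T. ✗
w2: no successors, so []~p holds vacuously. ✓
w3: successors {w5}; ~p there: w5:F. ✗
w4: successors {w6}; ~p there: w6:T. ✓
w5: no successors, so []~p holds vacuously. ✓
w6: successors {w2}; ~p there: w2:T. ✓
w7: no successors, so []~p holds vacuously. ✓
— 5 worlds.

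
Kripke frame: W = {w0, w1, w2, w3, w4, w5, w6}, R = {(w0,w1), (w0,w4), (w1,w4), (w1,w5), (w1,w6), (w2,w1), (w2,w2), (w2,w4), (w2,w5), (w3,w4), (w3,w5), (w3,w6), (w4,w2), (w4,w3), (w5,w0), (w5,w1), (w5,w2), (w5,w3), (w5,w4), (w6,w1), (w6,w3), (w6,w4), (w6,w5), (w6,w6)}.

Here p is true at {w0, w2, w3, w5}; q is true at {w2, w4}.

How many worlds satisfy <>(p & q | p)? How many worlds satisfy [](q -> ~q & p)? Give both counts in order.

6 and 0

For <>(p & q | p):
w0: successors {w1, w4}; p & q | p there: w1:F, w4:F. ✗
w1: successors {w4, w5, w6}; p & q | p there: w4:F, w5:T, w6:F. ✓
w2: successors {w1, w2, w4, w5}; p & q | p there: w1:F, w2:T, w4:F, w5:T. ✓
w3: successors {w4, w5, w6}; p & q | p there: w4:F, w5:T, w6:F. ✓
w4: successors {w2, w3}; p & q | p there: w2:T, w3:T. ✓
w5: successors {w0, w1, w2, w3, w4}; p & q | p there: w0:T, w1:F, w2:T, w3:T, w4:F. ✓
w6: successors {w1, w3, w4, w5, w6}; p & q | p there: w1:F, w3:T, w4:F, w5:T, w6:F. ✓
— 6 worlds.
For [](q -> ~q & p):
w0: successors {w1, w4}; q -> ~q & p there: w1:T, w4:F. ✗
w1: successors {w4, w5, w6}; q -> ~q & p there: w4:F, w5:T, w6:T. ✗
w2: successors {w1, w2, w4, w5}; q -> ~q & p there: w1:T, w2:F, w4:F, w5:T. ✗
w3: successors {w4, w5, w6}; q -> ~q & p there: w4:F, w5:T, w6:T. ✗
w4: successors {w2, w3}; q -> ~q & p there: w2:F, w3:T. ✗
w5: successors {w0, w1, w2, w3, w4}; q -> ~q & p there: w0:T, w1:T, w2:F, w3:T, w4:F. ✗
w6: successors {w1, w3, w4, w5, w6}; q -> ~q & p there: w1:T, w3:T, w4:F, w5:T, w6:T. ✗
— 0 worlds.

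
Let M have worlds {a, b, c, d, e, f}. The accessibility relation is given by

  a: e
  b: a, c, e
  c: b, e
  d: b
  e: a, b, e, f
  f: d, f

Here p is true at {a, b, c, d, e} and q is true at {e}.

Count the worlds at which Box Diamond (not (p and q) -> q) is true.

4

a: successors {e}; Diamond (not (p and q) -> q) there: e:T. ✓
b: successors {a, c, e}; Diamond (not (p and q) -> q) there: a:T, c:T, e:T. ✓
c: successors {b, e}; Diamond (not (p and q) -> q) there: b:T, e:T. ✓
d: successors {b}; Diamond (not (p and q) -> q) there: b:T. ✓
e: successors {a, b, e, f}; Diamond (not (p and q) -> q) there: a:T, b:T, e:T, f:F. ✗
f: successors {d, f}; Diamond (not (p and q) -> q) there: d:F, f:F. ✗
Satisfying worlds: {a, b, c, d}.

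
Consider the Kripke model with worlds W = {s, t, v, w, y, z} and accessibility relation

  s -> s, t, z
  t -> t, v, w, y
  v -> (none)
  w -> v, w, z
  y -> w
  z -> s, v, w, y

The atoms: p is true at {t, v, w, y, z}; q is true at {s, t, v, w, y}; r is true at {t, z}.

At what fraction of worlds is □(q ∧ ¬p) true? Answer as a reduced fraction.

1/6

s: successors {s, t, z}; q ∧ ¬p there: s:T, t:F, z:F. ✗
t: successors {t, v, w, y}; q ∧ ¬p there: t:F, v:F, w:F, y:F. ✗
v: no successors, so □(q ∧ ¬p) holds vacuously. ✓
w: successors {v, w, z}; q ∧ ¬p there: v:F, w:F, z:F. ✗
y: successors {w}; q ∧ ¬p there: w:F. ✗
z: successors {s, v, w, y}; q ∧ ¬p there: s:T, v:F, w:F, y:F. ✗
That's 1 of 6 worlds, so 1/6.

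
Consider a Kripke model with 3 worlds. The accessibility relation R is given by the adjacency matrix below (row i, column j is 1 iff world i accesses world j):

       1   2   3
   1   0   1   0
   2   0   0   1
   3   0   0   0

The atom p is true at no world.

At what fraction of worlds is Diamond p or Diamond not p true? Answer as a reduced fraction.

1: Diamond p is F, Diamond not p is T. ✓
2: Diamond p is F, Diamond not p is T. ✓
3: Diamond p is F, Diamond not p is F. ✗
That's 2 of 3 worlds, so 2/3.

2/3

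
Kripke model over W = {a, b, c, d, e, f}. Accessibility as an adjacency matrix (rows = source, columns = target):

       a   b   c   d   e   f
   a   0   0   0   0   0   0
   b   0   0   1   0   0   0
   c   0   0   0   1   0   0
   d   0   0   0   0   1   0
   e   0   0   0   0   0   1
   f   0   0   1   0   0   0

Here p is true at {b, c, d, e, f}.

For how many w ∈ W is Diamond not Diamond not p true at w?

5

a: no successors, so Diamond not Diamond not p fails. ✗
b: successors {c}; not Diamond not p there: c:T. ✓
c: successors {d}; not Diamond not p there: d:T. ✓
d: successors {e}; not Diamond not p there: e:T. ✓
e: successors {f}; not Diamond not p there: f:T. ✓
f: successors {c}; not Diamond not p there: c:T. ✓
Satisfying worlds: {b, c, d, e, f}.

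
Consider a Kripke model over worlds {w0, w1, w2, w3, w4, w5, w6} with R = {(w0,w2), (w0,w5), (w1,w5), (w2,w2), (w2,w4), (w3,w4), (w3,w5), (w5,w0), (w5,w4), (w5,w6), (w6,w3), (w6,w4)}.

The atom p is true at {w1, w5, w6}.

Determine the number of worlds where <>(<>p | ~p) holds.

6

w0: successors {w2, w5}; <>p | ~p there: w2:T, w5:T. ✓
w1: successors {w5}; <>p | ~p there: w5:T. ✓
w2: successors {w2, w4}; <>p | ~p there: w2:T, w4:T. ✓
w3: successors {w4, w5}; <>p | ~p there: w4:T, w5:T. ✓
w4: no successors, so <>(<>p | ~p) fails. ✗
w5: successors {w0, w4, w6}; <>p | ~p there: w0:T, w4:T, w6:F. ✓
w6: successors {w3, w4}; <>p | ~p there: w3:T, w4:T. ✓
Satisfying worlds: {w0, w1, w2, w3, w5, w6}.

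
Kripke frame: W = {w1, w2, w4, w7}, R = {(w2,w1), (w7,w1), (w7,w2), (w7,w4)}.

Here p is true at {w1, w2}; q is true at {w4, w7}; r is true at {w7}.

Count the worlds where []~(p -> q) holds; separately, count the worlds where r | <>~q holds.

For []~(p -> q):
w1: no successors, so []~(p -> q) holds vacuously. ✓
w2: successors {w1}; ~(p -> q) there: w1:T. ✓
w4: no successors, so []~(p -> q) holds vacuously. ✓
w7: successors {w1, w2, w4}; ~(p -> q) there: w1:T, w2:T, w4:F. ✗
— 3 worlds.
For r | <>~q:
w1: r is F, <>~q is F. ✗
w2: r is F, <>~q is T. ✓
w4: r is F, <>~q is F. ✗
w7: r is T, <>~q is T. ✓
— 2 worlds.

3 and 2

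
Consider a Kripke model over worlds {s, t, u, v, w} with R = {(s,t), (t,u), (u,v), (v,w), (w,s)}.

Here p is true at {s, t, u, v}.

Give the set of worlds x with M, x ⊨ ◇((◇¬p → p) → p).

s: successors {t}; (◇¬p → p) → p there: t:T. ✓
t: successors {u}; (◇¬p → p) → p there: u:T. ✓
u: successors {v}; (◇¬p → p) → p there: v:T. ✓
v: successors {w}; (◇¬p → p) → p there: w:F. ✗
w: successors {s}; (◇¬p → p) → p there: s:T. ✓

{s, t, u, w}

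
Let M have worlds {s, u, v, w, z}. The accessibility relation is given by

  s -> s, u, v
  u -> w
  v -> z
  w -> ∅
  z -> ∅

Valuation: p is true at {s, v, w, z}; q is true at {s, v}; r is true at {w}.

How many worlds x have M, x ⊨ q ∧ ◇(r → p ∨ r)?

2

s: q is T, ◇(r → p ∨ r) is T. ✓
u: q is F, ◇(r → p ∨ r) is T. ✗
v: q is T, ◇(r → p ∨ r) is T. ✓
w: q is F, ◇(r → p ∨ r) is F. ✗
z: q is F, ◇(r → p ∨ r) is F. ✗
Satisfying worlds: {s, v}.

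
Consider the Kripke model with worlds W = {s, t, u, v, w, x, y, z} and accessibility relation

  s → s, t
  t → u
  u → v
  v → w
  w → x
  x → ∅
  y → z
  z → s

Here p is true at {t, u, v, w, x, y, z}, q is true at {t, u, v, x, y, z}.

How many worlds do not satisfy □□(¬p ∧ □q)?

6

s: successors {s, t}; □(¬p ∧ □q) there: s:F, t:F. ✗
t: successors {u}; □(¬p ∧ □q) there: u:F. ✗
u: successors {v}; □(¬p ∧ □q) there: v:F. ✗
v: successors {w}; □(¬p ∧ □q) there: w:F. ✗
w: successors {x}; □(¬p ∧ □q) there: x:T. ✓
x: no successors, so □□(¬p ∧ □q) holds vacuously. ✓
y: successors {z}; □(¬p ∧ □q) there: z:F. ✗
z: successors {s}; □(¬p ∧ □q) there: s:F. ✗
Satisfying worlds: {w, x}.
So □□(¬p ∧ □q) fails at the other 6 worlds.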